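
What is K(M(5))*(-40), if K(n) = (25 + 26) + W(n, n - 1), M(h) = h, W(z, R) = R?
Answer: -2200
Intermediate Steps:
K(n) = 50 + n (K(n) = (25 + 26) + (n - 1) = 51 + (-1 + n) = 50 + n)
K(M(5))*(-40) = (50 + 5)*(-40) = 55*(-40) = -2200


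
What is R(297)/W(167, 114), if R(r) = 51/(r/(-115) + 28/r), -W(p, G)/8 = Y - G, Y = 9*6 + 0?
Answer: -116127/2719648 ≈ -0.042699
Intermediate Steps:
Y = 54 (Y = 54 + 0 = 54)
W(p, G) = -432 + 8*G (W(p, G) = -8*(54 - G) = -432 + 8*G)
R(r) = 51/(28/r - r/115) (R(r) = 51/(r*(-1/115) + 28/r) = 51/(-r/115 + 28/r) = 51/(28/r - r/115))
R(297)/W(167, 114) = (-5865*297/(-3220 + 297²))/(-432 + 8*114) = (-5865*297/(-3220 + 88209))/(-432 + 912) = -5865*297/84989/480 = -5865*297*1/84989*(1/480) = -1741905/84989*1/480 = -116127/2719648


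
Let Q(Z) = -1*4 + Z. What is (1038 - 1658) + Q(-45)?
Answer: -669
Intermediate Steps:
Q(Z) = -4 + Z
(1038 - 1658) + Q(-45) = (1038 - 1658) + (-4 - 45) = -620 - 49 = -669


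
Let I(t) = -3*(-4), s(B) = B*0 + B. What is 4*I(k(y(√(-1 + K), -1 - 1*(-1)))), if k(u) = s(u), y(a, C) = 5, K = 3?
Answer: 48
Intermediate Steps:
s(B) = B (s(B) = 0 + B = B)
k(u) = u
I(t) = 12
4*I(k(y(√(-1 + K), -1 - 1*(-1)))) = 4*12 = 48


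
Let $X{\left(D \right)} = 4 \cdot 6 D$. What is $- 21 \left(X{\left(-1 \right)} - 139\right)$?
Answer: $3423$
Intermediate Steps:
$X{\left(D \right)} = 24 D$
$- 21 \left(X{\left(-1 \right)} - 139\right) = - 21 \left(24 \left(-1\right) - 139\right) = - 21 \left(-24 - 139\right) = \left(-21\right) \left(-163\right) = 3423$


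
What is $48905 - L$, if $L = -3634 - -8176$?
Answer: $44363$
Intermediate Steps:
$L = 4542$ ($L = -3634 + 8176 = 4542$)
$48905 - L = 48905 - 4542 = 44363$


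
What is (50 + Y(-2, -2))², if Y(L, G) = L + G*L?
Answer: 2704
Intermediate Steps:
(50 + Y(-2, -2))² = (50 - 2*(1 - 2))² = (50 - 2*(-1))² = (50 + 2)² = 52² = 2704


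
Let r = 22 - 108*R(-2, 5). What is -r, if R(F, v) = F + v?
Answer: 302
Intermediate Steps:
r = -302 (r = 22 - 108*(-2 + 5) = 22 - 108*3 = 22 - 324 = -302)
-r = -1*(-302) = 302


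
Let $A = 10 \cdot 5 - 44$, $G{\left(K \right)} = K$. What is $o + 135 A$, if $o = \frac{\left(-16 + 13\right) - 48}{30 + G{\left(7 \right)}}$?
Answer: $\frac{29919}{37} \approx 808.62$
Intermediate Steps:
$A = 6$ ($A = 50 - 44 = 6$)
$o = - \frac{51}{37}$ ($o = \frac{\left(-16 + 13\right) - 48}{30 + 7} = \frac{-3 - 48}{37} = \left(-51\right) \frac{1}{37} = - \frac{51}{37} \approx -1.3784$)
$o + 135 A = - \frac{51}{37} + 135 \cdot 6 = - \frac{51}{37} + 810 = \frac{29919}{37}$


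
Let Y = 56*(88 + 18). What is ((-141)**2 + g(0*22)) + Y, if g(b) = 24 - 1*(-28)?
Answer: 25869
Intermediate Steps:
Y = 5936 (Y = 56*106 = 5936)
g(b) = 52 (g(b) = 24 + 28 = 52)
((-141)**2 + g(0*22)) + Y = ((-141)**2 + 52) + 5936 = (19881 + 52) + 5936 = 19933 + 5936 = 25869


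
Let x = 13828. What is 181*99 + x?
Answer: 31747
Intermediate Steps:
181*99 + x = 181*99 + 13828 = 17919 + 13828 = 31747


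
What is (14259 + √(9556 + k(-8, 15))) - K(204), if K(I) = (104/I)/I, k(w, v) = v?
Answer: 74175305/5202 + √9571 ≈ 14357.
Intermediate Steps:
K(I) = 104/I²
(14259 + √(9556 + k(-8, 15))) - K(204) = (14259 + √(9556 + 15)) - 104/204² = (14259 + √9571) - 104/41616 = (14259 + √9571) - 1*13/5202 = (14259 + √9571) - 13/5202 = 74175305/5202 + √9571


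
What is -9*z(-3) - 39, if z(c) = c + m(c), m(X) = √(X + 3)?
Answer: -12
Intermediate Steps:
m(X) = √(3 + X)
z(c) = c + √(3 + c)
-9*z(-3) - 39 = -9*(-3 + √(3 - 3)) - 39 = -9*(-3 + √0) - 39 = -9*(-3 + 0) - 39 = -9*(-3) - 39 = 27 - 39 = -12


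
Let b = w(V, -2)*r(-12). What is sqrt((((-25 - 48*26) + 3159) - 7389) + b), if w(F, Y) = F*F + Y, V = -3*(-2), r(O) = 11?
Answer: I*sqrt(5129) ≈ 71.617*I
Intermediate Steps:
V = 6
w(F, Y) = Y + F**2 (w(F, Y) = F**2 + Y = Y + F**2)
b = 374 (b = (-2 + 6**2)*11 = (-2 + 36)*11 = 34*11 = 374)
sqrt((((-25 - 48*26) + 3159) - 7389) + b) = sqrt((((-25 - 48*26) + 3159) - 7389) + 374) = sqrt((((-25 - 1248) + 3159) - 7389) + 374) = sqrt(((-1273 + 3159) - 7389) + 374) = sqrt((1886 - 7389) + 374) = sqrt(-5503 + 374) = sqrt(-5129) = I*sqrt(5129)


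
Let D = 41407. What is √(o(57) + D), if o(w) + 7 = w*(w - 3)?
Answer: 3*√4942 ≈ 210.90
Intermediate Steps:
o(w) = -7 + w*(-3 + w) (o(w) = -7 + w*(w - 3) = -7 + w*(-3 + w))
√(o(57) + D) = √((-7 + 57² - 3*57) + 41407) = √((-7 + 3249 - 171) + 41407) = √(3071 + 41407) = √44478 = 3*√4942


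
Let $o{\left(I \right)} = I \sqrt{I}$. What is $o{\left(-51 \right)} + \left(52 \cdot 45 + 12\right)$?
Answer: $2352 - 51 i \sqrt{51} \approx 2352.0 - 364.21 i$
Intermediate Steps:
$o{\left(I \right)} = I^{\frac{3}{2}}$
$o{\left(-51 \right)} + \left(52 \cdot 45 + 12\right) = \left(-51\right)^{\frac{3}{2}} + \left(52 \cdot 45 + 12\right) = - 51 i \sqrt{51} + \left(2340 + 12\right) = - 51 i \sqrt{51} + 2352 = 2352 - 51 i \sqrt{51}$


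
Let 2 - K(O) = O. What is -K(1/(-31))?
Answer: -63/31 ≈ -2.0323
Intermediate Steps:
K(O) = 2 - O
-K(1/(-31)) = -(2 - 1/(-31)) = -(2 - 1*(-1/31)) = -(2 + 1/31) = -1*63/31 = -63/31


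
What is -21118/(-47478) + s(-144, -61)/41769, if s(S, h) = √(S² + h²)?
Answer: 10559/23739 + √24457/41769 ≈ 0.44854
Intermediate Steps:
-21118/(-47478) + s(-144, -61)/41769 = -21118/(-47478) + √((-144)² + (-61)²)/41769 = -21118*(-1/47478) + √(20736 + 3721)*(1/41769) = 10559/23739 + √24457*(1/41769) = 10559/23739 + √24457/41769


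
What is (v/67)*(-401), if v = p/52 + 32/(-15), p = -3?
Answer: 685309/52260 ≈ 13.113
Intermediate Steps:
v = -1709/780 (v = -3/52 + 32/(-15) = -3*1/52 + 32*(-1/15) = -3/52 - 32/15 = -1709/780 ≈ -2.1910)
(v/67)*(-401) = -1709/780/67*(-401) = -1709/780*1/67*(-401) = -1709/52260*(-401) = 685309/52260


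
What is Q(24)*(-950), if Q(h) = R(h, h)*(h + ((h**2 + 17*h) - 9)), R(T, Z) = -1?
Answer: 949050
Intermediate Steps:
Q(h) = 9 - h**2 - 18*h (Q(h) = -(h + ((h**2 + 17*h) - 9)) = -(h + (-9 + h**2 + 17*h)) = -(-9 + h**2 + 18*h) = 9 - h**2 - 18*h)
Q(24)*(-950) = (9 - 1*24**2 - 18*24)*(-950) = (9 - 1*576 - 432)*(-950) = (9 - 576 - 432)*(-950) = -999*(-950) = 949050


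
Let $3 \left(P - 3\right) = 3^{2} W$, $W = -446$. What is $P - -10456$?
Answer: $9121$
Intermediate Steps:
$P = -1335$ ($P = 3 + \frac{3^{2} \left(-446\right)}{3} = 3 + \frac{9 \left(-446\right)}{3} = 3 + \frac{1}{3} \left(-4014\right) = 3 - 1338 = -1335$)
$P - -10456 = -1335 - -10456 = -1335 + 10456 = 9121$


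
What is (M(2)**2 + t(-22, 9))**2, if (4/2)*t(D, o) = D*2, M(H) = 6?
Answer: 196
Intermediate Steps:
t(D, o) = D (t(D, o) = (D*2)/2 = (2*D)/2 = D)
(M(2)**2 + t(-22, 9))**2 = (6**2 - 22)**2 = (36 - 22)**2 = 14**2 = 196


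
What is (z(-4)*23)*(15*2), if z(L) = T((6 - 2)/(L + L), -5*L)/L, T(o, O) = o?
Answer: 345/4 ≈ 86.250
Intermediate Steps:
z(L) = 2/L² (z(L) = ((6 - 2)/(L + L))/L = (4/((2*L)))/L = (4*(1/(2*L)))/L = (2/L)/L = 2/L²)
(z(-4)*23)*(15*2) = ((2/(-4)²)*23)*(15*2) = ((2*(1/16))*23)*30 = ((⅛)*23)*30 = (23/8)*30 = 345/4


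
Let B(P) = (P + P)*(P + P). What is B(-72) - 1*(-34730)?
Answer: 55466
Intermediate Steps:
B(P) = 4*P² (B(P) = (2*P)*(2*P) = 4*P²)
B(-72) - 1*(-34730) = 4*(-72)² - 1*(-34730) = 4*5184 + 34730 = 20736 + 34730 = 55466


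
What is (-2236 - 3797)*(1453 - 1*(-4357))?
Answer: -35051730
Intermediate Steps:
(-2236 - 3797)*(1453 - 1*(-4357)) = -6033*(1453 + 4357) = -6033*5810 = -35051730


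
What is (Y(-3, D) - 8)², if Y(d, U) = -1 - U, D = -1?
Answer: 64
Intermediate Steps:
(Y(-3, D) - 8)² = ((-1 - 1*(-1)) - 8)² = ((-1 + 1) - 8)² = (0 - 8)² = (-8)² = 64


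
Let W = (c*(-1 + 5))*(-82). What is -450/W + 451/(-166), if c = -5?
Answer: -40717/13612 ≈ -2.9913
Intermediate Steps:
W = 1640 (W = -5*(-1 + 5)*(-82) = -5*4*(-82) = -20*(-82) = 1640)
-450/W + 451/(-166) = -450/1640 + 451/(-166) = -450*1/1640 + 451*(-1/166) = -45/164 - 451/166 = -40717/13612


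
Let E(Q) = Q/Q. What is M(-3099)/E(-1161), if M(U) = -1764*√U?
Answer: -1764*I*√3099 ≈ -98200.0*I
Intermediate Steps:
E(Q) = 1
M(-3099)/E(-1161) = -1764*I*√3099/1 = -1764*I*√3099*1 = -1764*I*√3099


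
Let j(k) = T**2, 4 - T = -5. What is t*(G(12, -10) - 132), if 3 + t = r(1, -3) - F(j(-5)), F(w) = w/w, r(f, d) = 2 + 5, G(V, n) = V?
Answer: -360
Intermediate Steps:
T = 9 (T = 4 - 1*(-5) = 4 + 5 = 9)
j(k) = 81 (j(k) = 9**2 = 81)
r(f, d) = 7
F(w) = 1
t = 3 (t = -3 + (7 - 1*1) = -3 + (7 - 1) = -3 + 6 = 3)
t*(G(12, -10) - 132) = 3*(12 - 132) = 3*(-120) = -360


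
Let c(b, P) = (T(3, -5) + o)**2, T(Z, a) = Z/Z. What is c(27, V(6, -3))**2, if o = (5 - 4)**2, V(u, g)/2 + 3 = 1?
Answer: 16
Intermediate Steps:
T(Z, a) = 1
V(u, g) = -4 (V(u, g) = -6 + 2*1 = -6 + 2 = -4)
o = 1 (o = 1**2 = 1)
c(b, P) = 4 (c(b, P) = (1 + 1)**2 = 2**2 = 4)
c(27, V(6, -3))**2 = 4**2 = 16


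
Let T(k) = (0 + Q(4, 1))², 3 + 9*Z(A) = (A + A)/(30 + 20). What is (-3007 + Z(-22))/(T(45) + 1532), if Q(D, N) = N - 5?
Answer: -169168/87075 ≈ -1.9428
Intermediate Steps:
Q(D, N) = -5 + N
Z(A) = -⅓ + A/225 (Z(A) = -⅓ + ((A + A)/(30 + 20))/9 = -⅓ + ((2*A)/50)/9 = -⅓ + ((2*A)*(1/50))/9 = -⅓ + (A/25)/9 = -⅓ + A/225)
T(k) = 16 (T(k) = (0 + (-5 + 1))² = (0 - 4)² = (-4)² = 16)
(-3007 + Z(-22))/(T(45) + 1532) = (-3007 + (-⅓ + (1/225)*(-22)))/(16 + 1532) = (-3007 + (-⅓ - 22/225))/1548 = (-3007 - 97/225)*(1/1548) = -676672/225*1/1548 = -169168/87075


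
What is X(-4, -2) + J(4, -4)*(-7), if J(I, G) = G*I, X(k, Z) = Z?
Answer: 110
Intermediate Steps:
X(-4, -2) + J(4, -4)*(-7) = -2 - 4*4*(-7) = -2 - 16*(-7) = -2 + 112 = 110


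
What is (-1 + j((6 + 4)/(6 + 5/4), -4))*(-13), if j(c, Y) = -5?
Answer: 78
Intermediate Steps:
(-1 + j((6 + 4)/(6 + 5/4), -4))*(-13) = (-1 - 5)*(-13) = -6*(-13) = 78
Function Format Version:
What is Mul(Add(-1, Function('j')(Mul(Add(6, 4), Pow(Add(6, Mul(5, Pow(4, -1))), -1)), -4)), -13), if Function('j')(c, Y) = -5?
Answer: 78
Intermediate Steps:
Mul(Add(-1, Function('j')(Mul(Add(6, 4), Pow(Add(6, Mul(5, Pow(4, -1))), -1)), -4)), -13) = Mul(Add(-1, -5), -13) = Mul(-6, -13) = 78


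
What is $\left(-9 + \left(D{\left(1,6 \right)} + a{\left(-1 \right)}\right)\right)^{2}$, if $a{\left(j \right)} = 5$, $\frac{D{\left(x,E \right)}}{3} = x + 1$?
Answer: $4$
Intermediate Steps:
$D{\left(x,E \right)} = 3 + 3 x$ ($D{\left(x,E \right)} = 3 \left(x + 1\right) = 3 \left(1 + x\right) = 3 + 3 x$)
$\left(-9 + \left(D{\left(1,6 \right)} + a{\left(-1 \right)}\right)\right)^{2} = \left(-9 + \left(\left(3 + 3 \cdot 1\right) + 5\right)\right)^{2} = \left(-9 + \left(\left(3 + 3\right) + 5\right)\right)^{2} = \left(-9 + \left(6 + 5\right)\right)^{2} = \left(-9 + 11\right)^{2} = 2^{2} = 4$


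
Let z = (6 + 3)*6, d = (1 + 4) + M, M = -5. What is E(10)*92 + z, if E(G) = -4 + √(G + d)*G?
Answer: -314 + 920*√10 ≈ 2595.3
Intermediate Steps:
d = 0 (d = (1 + 4) - 5 = 5 - 5 = 0)
z = 54 (z = 9*6 = 54)
E(G) = -4 + G^(3/2) (E(G) = -4 + √(G + 0)*G = -4 + √G*G = -4 + G^(3/2))
E(10)*92 + z = (-4 + 10^(3/2))*92 + 54 = (-4 + 10*√10)*92 + 54 = (-368 + 920*√10) + 54 = -314 + 920*√10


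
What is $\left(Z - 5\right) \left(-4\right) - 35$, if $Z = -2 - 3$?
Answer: $5$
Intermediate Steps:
$Z = -5$
$\left(Z - 5\right) \left(-4\right) - 35 = \left(-5 - 5\right) \left(-4\right) - 35 = \left(-10\right) \left(-4\right) - 35 = 40 - 35 = 5$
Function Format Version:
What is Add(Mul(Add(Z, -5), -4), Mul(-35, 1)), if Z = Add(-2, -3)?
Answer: 5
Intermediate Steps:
Z = -5
Add(Mul(Add(Z, -5), -4), Mul(-35, 1)) = Add(Mul(Add(-5, -5), -4), Mul(-35, 1)) = Add(Mul(-10, -4), -35) = Add(40, -35) = 5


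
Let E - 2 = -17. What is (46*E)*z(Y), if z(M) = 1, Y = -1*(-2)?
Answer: -690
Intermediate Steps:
E = -15 (E = 2 - 17 = -15)
Y = 2
(46*E)*z(Y) = (46*(-15))*1 = -690*1 = -690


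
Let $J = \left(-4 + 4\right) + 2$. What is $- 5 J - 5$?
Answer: $-15$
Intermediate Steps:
$J = 2$ ($J = 0 + 2 = 2$)
$- 5 J - 5 = \left(-5\right) 2 - 5 = -10 - 5 = -15$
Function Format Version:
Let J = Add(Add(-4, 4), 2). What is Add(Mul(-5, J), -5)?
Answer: -15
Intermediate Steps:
J = 2 (J = Add(0, 2) = 2)
Add(Mul(-5, J), -5) = Add(Mul(-5, 2), -5) = Add(-10, -5) = -15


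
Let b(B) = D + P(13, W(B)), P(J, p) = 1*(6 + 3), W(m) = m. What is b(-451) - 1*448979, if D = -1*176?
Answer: -449146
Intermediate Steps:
D = -176
P(J, p) = 9 (P(J, p) = 1*9 = 9)
b(B) = -167 (b(B) = -176 + 9 = -167)
b(-451) - 1*448979 = -167 - 1*448979 = -167 - 448979 = -449146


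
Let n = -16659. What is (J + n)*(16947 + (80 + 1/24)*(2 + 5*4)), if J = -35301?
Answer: -972063350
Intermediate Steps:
(J + n)*(16947 + (80 + 1/24)*(2 + 5*4)) = (-35301 - 16659)*(16947 + (80 + 1/24)*(2 + 5*4)) = -51960*(16947 + (80 + 1/24)*(2 + 20)) = -51960*(16947 + (1921/24)*22) = -51960*(16947 + 21131/12) = -51960*224495/12 = -972063350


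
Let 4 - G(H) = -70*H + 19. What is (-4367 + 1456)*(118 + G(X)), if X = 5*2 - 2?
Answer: -1929993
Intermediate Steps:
X = 8 (X = 10 - 2 = 8)
G(H) = -15 + 70*H (G(H) = 4 - (-70*H + 19) = 4 - (19 - 70*H) = 4 + (-19 + 70*H) = -15 + 70*H)
(-4367 + 1456)*(118 + G(X)) = (-4367 + 1456)*(118 + (-15 + 70*8)) = -2911*(118 + (-15 + 560)) = -2911*(118 + 545) = -2911*663 = -1929993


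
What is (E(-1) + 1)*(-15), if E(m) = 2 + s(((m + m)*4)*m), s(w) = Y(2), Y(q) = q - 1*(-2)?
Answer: -105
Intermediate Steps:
Y(q) = 2 + q (Y(q) = q + 2 = 2 + q)
s(w) = 4 (s(w) = 2 + 2 = 4)
E(m) = 6 (E(m) = 2 + 4 = 6)
(E(-1) + 1)*(-15) = (6 + 1)*(-15) = 7*(-15) = -105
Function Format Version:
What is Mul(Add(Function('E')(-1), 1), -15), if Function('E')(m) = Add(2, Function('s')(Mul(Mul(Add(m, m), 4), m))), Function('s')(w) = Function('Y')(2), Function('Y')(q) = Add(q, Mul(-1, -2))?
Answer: -105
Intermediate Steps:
Function('Y')(q) = Add(2, q) (Function('Y')(q) = Add(q, 2) = Add(2, q))
Function('s')(w) = 4 (Function('s')(w) = Add(2, 2) = 4)
Function('E')(m) = 6 (Function('E')(m) = Add(2, 4) = 6)
Mul(Add(Function('E')(-1), 1), -15) = Mul(Add(6, 1), -15) = Mul(7, -15) = -105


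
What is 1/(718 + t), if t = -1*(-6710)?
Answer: 1/7428 ≈ 0.00013463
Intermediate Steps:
t = 6710
1/(718 + t) = 1/(718 + 6710) = 1/7428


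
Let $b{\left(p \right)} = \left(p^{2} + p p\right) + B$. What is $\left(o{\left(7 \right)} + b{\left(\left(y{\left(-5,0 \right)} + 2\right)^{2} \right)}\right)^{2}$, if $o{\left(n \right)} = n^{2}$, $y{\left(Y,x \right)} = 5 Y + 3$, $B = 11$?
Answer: $102438403600$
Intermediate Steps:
$y{\left(Y,x \right)} = 3 + 5 Y$
$b{\left(p \right)} = 11 + 2 p^{2}$ ($b{\left(p \right)} = \left(p^{2} + p p\right) + 11 = \left(p^{2} + p^{2}\right) + 11 = 2 p^{2} + 11 = 11 + 2 p^{2}$)
$\left(o{\left(7 \right)} + b{\left(\left(y{\left(-5,0 \right)} + 2\right)^{2} \right)}\right)^{2} = \left(7^{2} + \left(11 + 2 \left(\left(\left(3 + 5 \left(-5\right)\right) + 2\right)^{2}\right)^{2}\right)\right)^{2} = \left(49 + \left(11 + 2 \left(\left(\left(3 - 25\right) + 2\right)^{2}\right)^{2}\right)\right)^{2} = \left(49 + \left(11 + 2 \left(\left(-22 + 2\right)^{2}\right)^{2}\right)\right)^{2} = \left(49 + \left(11 + 2 \left(\left(-20\right)^{2}\right)^{2}\right)\right)^{2} = \left(49 + \left(11 + 2 \cdot 400^{2}\right)\right)^{2} = \left(49 + \left(11 + 2 \cdot 160000\right)\right)^{2} = \left(49 + \left(11 + 320000\right)\right)^{2} = \left(49 + 320011\right)^{2} = 320060^{2} = 102438403600$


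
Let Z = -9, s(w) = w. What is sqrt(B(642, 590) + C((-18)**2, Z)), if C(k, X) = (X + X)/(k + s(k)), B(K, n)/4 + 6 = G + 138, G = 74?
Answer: sqrt(29663)/6 ≈ 28.705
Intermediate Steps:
B(K, n) = 824 (B(K, n) = -24 + 4*(74 + 138) = -24 + 4*212 = -24 + 848 = 824)
C(k, X) = X/k (C(k, X) = (X + X)/(k + k) = (2*X)/((2*k)) = (2*X)*(1/(2*k)) = X/k)
sqrt(B(642, 590) + C((-18)**2, Z)) = sqrt(824 - 9/((-18)**2)) = sqrt(824 - 9/324) = sqrt(824 - 9*1/324) = sqrt(824 - 1/36) = sqrt(29663/36) = sqrt(29663)/6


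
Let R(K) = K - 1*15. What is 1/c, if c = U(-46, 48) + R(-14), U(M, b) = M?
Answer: -1/75 ≈ -0.013333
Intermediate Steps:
R(K) = -15 + K (R(K) = K - 15 = -15 + K)
c = -75 (c = -46 + (-15 - 14) = -46 - 29 = -75)
1/c = 1/(-75) = -1/75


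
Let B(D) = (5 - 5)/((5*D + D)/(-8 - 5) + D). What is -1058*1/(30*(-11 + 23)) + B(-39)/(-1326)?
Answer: -529/180 ≈ -2.9389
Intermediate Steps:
B(D) = 0 (B(D) = 0/((6*D)/(-13) + D) = 0/((6*D)*(-1/13) + D) = 0/(-6*D/13 + D) = 0/((7*D/13)) = 0*(13/(7*D)) = 0)
-1058*1/(30*(-11 + 23)) + B(-39)/(-1326) = -1058*1/(30*(-11 + 23)) + 0/(-1326) = -1058/(12*30) + 0*(-1/1326) = -1058/360 + 0 = -1058*1/360 + 0 = -529/180 + 0 = -529/180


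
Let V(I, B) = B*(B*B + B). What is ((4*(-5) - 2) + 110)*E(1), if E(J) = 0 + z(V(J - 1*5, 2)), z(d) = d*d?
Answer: 12672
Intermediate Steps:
V(I, B) = B*(B + B²) (V(I, B) = B*(B² + B) = B*(B + B²))
z(d) = d²
E(J) = 144 (E(J) = 0 + (2²*(1 + 2))² = 0 + (4*3)² = 0 + 12² = 0 + 144 = 144)
((4*(-5) - 2) + 110)*E(1) = ((4*(-5) - 2) + 110)*144 = ((-20 - 2) + 110)*144 = (-22 + 110)*144 = 88*144 = 12672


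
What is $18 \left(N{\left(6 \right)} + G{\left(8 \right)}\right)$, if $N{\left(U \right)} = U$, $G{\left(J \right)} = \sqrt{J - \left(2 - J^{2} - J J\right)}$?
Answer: $108 + 18 \sqrt{134} \approx 316.37$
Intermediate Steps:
$G{\left(J \right)} = \sqrt{-2 + J + 2 J^{2}}$ ($G{\left(J \right)} = \sqrt{J + \left(\left(J^{2} + J^{2}\right) - 2\right)} = \sqrt{J + \left(2 J^{2} - 2\right)} = \sqrt{J + \left(-2 + 2 J^{2}\right)} = \sqrt{-2 + J + 2 J^{2}}$)
$18 \left(N{\left(6 \right)} + G{\left(8 \right)}\right) = 18 \left(6 + \sqrt{-2 + 8 + 2 \cdot 8^{2}}\right) = 18 \left(6 + \sqrt{-2 + 8 + 2 \cdot 64}\right) = 18 \left(6 + \sqrt{-2 + 8 + 128}\right) = 18 \left(6 + \sqrt{134}\right) = 108 + 18 \sqrt{134}$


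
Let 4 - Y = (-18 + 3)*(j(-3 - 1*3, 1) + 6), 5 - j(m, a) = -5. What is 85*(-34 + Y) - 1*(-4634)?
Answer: 22484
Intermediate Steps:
j(m, a) = 10 (j(m, a) = 5 - 1*(-5) = 5 + 5 = 10)
Y = 244 (Y = 4 - (-18 + 3)*(10 + 6) = 4 - (-15)*16 = 4 - 1*(-240) = 4 + 240 = 244)
85*(-34 + Y) - 1*(-4634) = 85*(-34 + 244) - 1*(-4634) = 85*210 + 4634 = 17850 + 4634 = 22484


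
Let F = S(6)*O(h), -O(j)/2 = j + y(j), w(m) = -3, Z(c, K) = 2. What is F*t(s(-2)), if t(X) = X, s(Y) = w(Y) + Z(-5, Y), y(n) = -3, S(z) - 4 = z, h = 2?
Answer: -20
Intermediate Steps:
S(z) = 4 + z
s(Y) = -1 (s(Y) = -3 + 2 = -1)
O(j) = 6 - 2*j (O(j) = -2*(j - 3) = -2*(-3 + j) = 6 - 2*j)
F = 20 (F = (4 + 6)*(6 - 2*2) = 10*(6 - 4) = 10*2 = 20)
F*t(s(-2)) = 20*(-1) = -20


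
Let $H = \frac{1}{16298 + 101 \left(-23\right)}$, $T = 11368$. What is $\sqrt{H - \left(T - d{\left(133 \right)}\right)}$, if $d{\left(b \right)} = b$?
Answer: $\frac{2 i \sqrt{21942025079}}{2795} \approx 106.0 i$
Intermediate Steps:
$H = \frac{1}{13975}$ ($H = \frac{1}{16298 - 2323} = \frac{1}{13975} \approx 7.1556 \cdot 10^{-5}$)
$\sqrt{H - \left(T - d{\left(133 \right)}\right)} = \sqrt{\frac{1}{13975} + \left(133 - 11368\right)} = \sqrt{\frac{1}{13975} - 11235} = \sqrt{- \frac{157009124}{13975}} = \frac{2 i \sqrt{21942025079}}{2795}$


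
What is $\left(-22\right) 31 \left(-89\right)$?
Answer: $60698$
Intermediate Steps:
$\left(-22\right) 31 \left(-89\right) = \left(-682\right) \left(-89\right) = 60698$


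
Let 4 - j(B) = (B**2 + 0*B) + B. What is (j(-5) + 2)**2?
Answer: 196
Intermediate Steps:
j(B) = 4 - B - B**2 (j(B) = 4 - ((B**2 + 0*B) + B) = 4 - ((B**2 + 0) + B) = 4 - (B**2 + B) = 4 - (B + B**2) = 4 + (-B - B**2) = 4 - B - B**2)
(j(-5) + 2)**2 = ((4 - 1*(-5) - 1*(-5)**2) + 2)**2 = ((4 + 5 - 1*25) + 2)**2 = ((4 + 5 - 25) + 2)**2 = (-16 + 2)**2 = (-14)**2 = 196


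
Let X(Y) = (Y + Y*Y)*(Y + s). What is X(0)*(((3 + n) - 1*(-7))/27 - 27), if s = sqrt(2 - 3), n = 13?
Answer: 0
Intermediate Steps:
s = I (s = sqrt(-1) = I ≈ 1.0*I)
X(Y) = (I + Y)*(Y + Y**2) (X(Y) = (Y + Y*Y)*(Y + I) = (Y + Y**2)*(I + Y) = (I + Y)*(Y + Y**2))
X(0)*(((3 + n) - 1*(-7))/27 - 27) = (0*(I + 0 + 0**2 + I*0))*(((3 + 13) - 1*(-7))/27 - 27) = (0*(I + 0 + 0 + 0))*((16 + 7)*(1/27) - 27) = (0*I)*(23*(1/27) - 27) = 0*(23/27 - 27) = 0*(-706/27) = 0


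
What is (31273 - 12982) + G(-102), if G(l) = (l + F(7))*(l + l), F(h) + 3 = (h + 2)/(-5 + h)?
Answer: 38793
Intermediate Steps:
F(h) = -3 + (2 + h)/(-5 + h) (F(h) = -3 + (h + 2)/(-5 + h) = -3 + (2 + h)/(-5 + h))
G(l) = 2*l*(3/2 + l) (G(l) = (l + (17 - 2*7)/(-5 + 7))*(l + l) = (l + (17 - 14)/2)*(2*l) = (l + (1/2)*3)*(2*l) = (l + 3/2)*(2*l) = (3/2 + l)*(2*l) = 2*l*(3/2 + l))
(31273 - 12982) + G(-102) = (31273 - 12982) - 102*(3 + 2*(-102)) = 18291 - 102*(3 - 204) = 18291 - 102*(-201) = 18291 + 20502 = 38793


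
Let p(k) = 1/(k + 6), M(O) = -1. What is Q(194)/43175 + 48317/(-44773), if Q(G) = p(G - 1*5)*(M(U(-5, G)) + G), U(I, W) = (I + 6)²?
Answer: -406778221436/376949483625 ≈ -1.0791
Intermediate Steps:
U(I, W) = (6 + I)²
p(k) = 1/(6 + k)
Q(G) = (-1 + G)/(1 + G) (Q(G) = (-1 + G)/(6 + (G - 1*5)) = (-1 + G)/(6 + (G - 5)) = (-1 + G)/(6 + (-5 + G)) = (-1 + G)/(1 + G))
Q(194)/43175 + 48317/(-44773) = ((-1 + 194)/(1 + 194))/43175 + 48317/(-44773) = (193/195)*(1/43175) + 48317*(-1/44773) = ((1/195)*193)*(1/43175) - 48317/44773 = (193/195)*(1/43175) - 48317/44773 = 193/8419125 - 48317/44773 = -406778221436/376949483625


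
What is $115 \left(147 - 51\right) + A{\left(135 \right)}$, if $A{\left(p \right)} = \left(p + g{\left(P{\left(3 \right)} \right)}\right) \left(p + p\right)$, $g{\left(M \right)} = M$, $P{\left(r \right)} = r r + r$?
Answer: $50730$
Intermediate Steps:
$P{\left(r \right)} = r + r^{2}$ ($P{\left(r \right)} = r^{2} + r = r + r^{2}$)
$A{\left(p \right)} = 2 p \left(12 + p\right)$ ($A{\left(p \right)} = \left(p + 3 \left(1 + 3\right)\right) \left(p + p\right) = \left(p + 3 \cdot 4\right) 2 p = \left(p + 12\right) 2 p = \left(12 + p\right) 2 p = 2 p \left(12 + p\right)$)
$115 \left(147 - 51\right) + A{\left(135 \right)} = 115 \left(147 - 51\right) + 2 \cdot 135 \left(12 + 135\right) = 115 \cdot 96 + 2 \cdot 135 \cdot 147 = 11040 + 39690 = 50730$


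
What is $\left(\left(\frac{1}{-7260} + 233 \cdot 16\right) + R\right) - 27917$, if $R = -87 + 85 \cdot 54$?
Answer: $- \frac{142920361}{7260} \approx -19686.0$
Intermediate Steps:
$R = 4503$ ($R = -87 + 4590 = 4503$)
$\left(\left(\frac{1}{-7260} + 233 \cdot 16\right) + R\right) - 27917 = \left(\left(\frac{1}{-7260} + 233 \cdot 16\right) + 4503\right) - 27917 = \left(\left(- \frac{1}{7260} + 3728\right) + 4503\right) - 27917 = \left(\frac{27065279}{7260} + 4503\right) - 27917 = \frac{59757059}{7260} - 27917 = - \frac{142920361}{7260}$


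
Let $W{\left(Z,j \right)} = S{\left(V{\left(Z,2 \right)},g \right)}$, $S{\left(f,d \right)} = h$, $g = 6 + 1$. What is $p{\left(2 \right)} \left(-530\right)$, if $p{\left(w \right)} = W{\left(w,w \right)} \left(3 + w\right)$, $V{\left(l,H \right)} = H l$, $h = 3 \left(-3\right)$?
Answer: $23850$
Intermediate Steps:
$h = -9$
$g = 7$
$S{\left(f,d \right)} = -9$
$W{\left(Z,j \right)} = -9$
$p{\left(w \right)} = -27 - 9 w$ ($p{\left(w \right)} = - 9 \left(3 + w\right) = -27 - 9 w$)
$p{\left(2 \right)} \left(-530\right) = \left(-27 - 18\right) \left(-530\right) = \left(-45\right) \left(-530\right) = 23850$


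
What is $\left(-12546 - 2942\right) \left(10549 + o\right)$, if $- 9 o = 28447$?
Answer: $- \frac{1029859072}{9} \approx -1.1443 \cdot 10^{8}$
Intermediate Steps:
$o = - \frac{28447}{9}$ ($o = \left(- \frac{1}{9}\right) 28447 = - \frac{28447}{9} \approx -3160.8$)
$\left(-12546 - 2942\right) \left(10549 + o\right) = \left(-12546 - 2942\right) \left(10549 - \frac{28447}{9}\right) = \left(-15488\right) \frac{66494}{9} = - \frac{1029859072}{9}$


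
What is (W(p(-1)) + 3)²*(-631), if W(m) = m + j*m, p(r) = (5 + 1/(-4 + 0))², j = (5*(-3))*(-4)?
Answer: -307322720191/256 ≈ -1.2005e+9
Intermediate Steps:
j = 60 (j = -15*(-4) = 60)
p(r) = 361/16 (p(r) = (5 + 1/(-4))² = (5 - ¼)² = (19/4)² = 361/16)
W(m) = 61*m (W(m) = m + 60*m = 61*m)
(W(p(-1)) + 3)²*(-631) = (61*(361/16) + 3)²*(-631) = (22021/16 + 3)²*(-631) = (22069/16)²*(-631) = (487040761/256)*(-631) = -307322720191/256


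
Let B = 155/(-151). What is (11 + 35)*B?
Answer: -7130/151 ≈ -47.219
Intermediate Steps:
B = -155/151 (B = 155*(-1/151) = -155/151 ≈ -1.0265)
(11 + 35)*B = (11 + 35)*(-155/151) = 46*(-155/151) = -7130/151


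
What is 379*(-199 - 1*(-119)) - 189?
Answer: -30509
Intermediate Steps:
379*(-199 - 1*(-119)) - 189 = 379*(-199 + 119) - 189 = 379*(-80) - 189 = -30320 - 189 = -30509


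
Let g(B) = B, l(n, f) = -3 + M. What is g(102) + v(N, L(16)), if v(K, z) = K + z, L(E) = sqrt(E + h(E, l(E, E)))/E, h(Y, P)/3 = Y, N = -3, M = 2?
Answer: 199/2 ≈ 99.500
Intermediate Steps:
l(n, f) = -1 (l(n, f) = -3 + 2 = -1)
h(Y, P) = 3*Y
L(E) = 2/sqrt(E) (L(E) = sqrt(E + 3*E)/E = sqrt(4*E)/E = (2*sqrt(E))/E = 2/sqrt(E))
g(102) + v(N, L(16)) = 102 + (-3 + 2/sqrt(16)) = 102 + (-3 + 2*(1/4)) = 102 + (-3 + 1/2) = 102 - 5/2 = 199/2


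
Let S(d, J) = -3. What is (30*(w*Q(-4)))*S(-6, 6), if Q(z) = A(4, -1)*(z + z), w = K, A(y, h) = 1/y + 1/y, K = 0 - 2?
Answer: -720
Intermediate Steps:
K = -2
A(y, h) = 2/y (A(y, h) = 1/y + 1/y = 2/y)
w = -2
Q(z) = z (Q(z) = (2/4)*(z + z) = (2*(¼))*(2*z) = (2*z)/2 = z)
(30*(w*Q(-4)))*S(-6, 6) = (30*(-2*(-4)))*(-3) = (30*8)*(-3) = 240*(-3) = -720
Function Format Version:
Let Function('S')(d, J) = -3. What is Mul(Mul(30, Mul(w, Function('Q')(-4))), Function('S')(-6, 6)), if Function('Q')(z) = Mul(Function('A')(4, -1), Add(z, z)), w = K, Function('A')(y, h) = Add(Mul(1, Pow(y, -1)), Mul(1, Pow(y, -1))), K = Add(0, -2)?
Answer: -720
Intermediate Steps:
K = -2
Function('A')(y, h) = Mul(2, Pow(y, -1)) (Function('A')(y, h) = Add(Pow(y, -1), Pow(y, -1)) = Mul(2, Pow(y, -1)))
w = -2
Function('Q')(z) = z (Function('Q')(z) = Mul(Mul(2, Pow(4, -1)), Add(z, z)) = Mul(Mul(2, Rational(1, 4)), Mul(2, z)) = Mul(Rational(1, 2), Mul(2, z)) = z)
Mul(Mul(30, Mul(w, Function('Q')(-4))), Function('S')(-6, 6)) = Mul(Mul(30, Mul(-2, -4)), -3) = Mul(Mul(30, 8), -3) = Mul(240, -3) = -720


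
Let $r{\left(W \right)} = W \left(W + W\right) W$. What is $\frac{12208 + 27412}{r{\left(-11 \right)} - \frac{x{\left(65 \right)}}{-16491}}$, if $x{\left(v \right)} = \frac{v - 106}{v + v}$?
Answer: $- \frac{84938544600}{5706875501} \approx -14.884$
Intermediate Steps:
$x{\left(v \right)} = \frac{-106 + v}{2 v}$
$r{\left(W \right)} = 2 W^{3}$ ($r{\left(W \right)} = W 2 W W = 2 W^{2} W = 2 W^{3}$)
$\frac{12208 + 27412}{r{\left(-11 \right)} - \frac{x{\left(65 \right)}}{-16491}} = \frac{12208 + 27412}{2 \left(-11\right)^{3} - \frac{\frac{1}{2} \cdot \frac{1}{65} \left(-106 + 65\right)}{-16491}} = \frac{39620}{2 \left(-1331\right) - \frac{1}{2} \cdot \frac{1}{65} \left(-41\right) \left(- \frac{1}{16491}\right)} = \frac{39620}{-2662 - \left(- \frac{41}{130}\right) \left(- \frac{1}{16491}\right)} = \frac{39620}{-2662 - \frac{41}{2143830}} = \frac{39620}{- \frac{5706875501}{2143830}} = 39620 \left(- \frac{2143830}{5706875501}\right) = - \frac{84938544600}{5706875501}$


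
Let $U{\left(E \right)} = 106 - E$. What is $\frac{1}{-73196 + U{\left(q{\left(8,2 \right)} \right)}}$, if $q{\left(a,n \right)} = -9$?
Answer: $- \frac{1}{73081} \approx -1.3683 \cdot 10^{-5}$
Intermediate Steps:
$\frac{1}{-73196 + U{\left(q{\left(8,2 \right)} \right)}} = \frac{1}{-73196 + \left(106 - -9\right)} = \frac{1}{-73196 + \left(106 + 9\right)} = \frac{1}{-73196 + 115} = \frac{1}{-73081} = - \frac{1}{73081}$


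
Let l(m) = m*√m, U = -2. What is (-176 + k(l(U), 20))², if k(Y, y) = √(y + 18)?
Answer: (176 - √38)² ≈ 28844.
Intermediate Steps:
l(m) = m^(3/2)
k(Y, y) = √(18 + y)
(-176 + k(l(U), 20))² = (-176 + √(18 + 20))² = (-176 + √38)²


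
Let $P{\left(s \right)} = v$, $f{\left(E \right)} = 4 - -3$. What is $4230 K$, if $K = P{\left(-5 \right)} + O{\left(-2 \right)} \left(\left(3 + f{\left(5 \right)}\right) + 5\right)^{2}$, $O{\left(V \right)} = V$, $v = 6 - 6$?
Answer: $-1903500$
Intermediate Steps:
$v = 0$ ($v = 6 - 6 = 0$)
$f{\left(E \right)} = 7$ ($f{\left(E \right)} = 4 + 3 = 7$)
$P{\left(s \right)} = 0$
$K = -450$ ($K = 0 - 2 \left(\left(3 + 7\right) + 5\right)^{2} = 0 - 2 \left(10 + 5\right)^{2} = 0 - 2 \cdot 15^{2} = 0 - 450 = -450$)
$4230 K = 4230 \left(-450\right) = -1903500$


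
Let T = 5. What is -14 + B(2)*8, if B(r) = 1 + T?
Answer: 34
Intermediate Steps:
B(r) = 6 (B(r) = 1 + 5 = 6)
-14 + B(2)*8 = -14 + 6*8 = -14 + 48 = 34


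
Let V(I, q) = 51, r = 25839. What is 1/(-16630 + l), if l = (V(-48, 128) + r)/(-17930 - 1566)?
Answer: -9748/162122185 ≈ -6.0127e-5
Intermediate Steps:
l = -12945/9748 (l = (51 + 25839)/(-17930 - 1566) = 25890/(-19496) = 25890*(-1/19496) = -12945/9748 ≈ -1.3280)
1/(-16630 + l) = 1/(-16630 - 12945/9748) = 1/(-162122185/9748) = -9748/162122185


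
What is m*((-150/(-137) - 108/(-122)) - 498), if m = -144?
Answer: 596914272/8357 ≈ 71427.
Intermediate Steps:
m*((-150/(-137) - 108/(-122)) - 498) = -144*((-150/(-137) - 108/(-122)) - 498) = -144*((-150*(-1/137) - 108*(-1/122)) - 498) = -144*((150/137 + 54/61) - 498) = -144*(16548/8357 - 498) = -144*(-4145238/8357) = 596914272/8357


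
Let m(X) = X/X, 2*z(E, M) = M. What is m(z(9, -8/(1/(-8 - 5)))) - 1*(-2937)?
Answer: 2938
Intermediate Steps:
z(E, M) = M/2
m(X) = 1
m(z(9, -8/(1/(-8 - 5)))) - 1*(-2937) = 1 - 1*(-2937) = 1 + 2937 = 2938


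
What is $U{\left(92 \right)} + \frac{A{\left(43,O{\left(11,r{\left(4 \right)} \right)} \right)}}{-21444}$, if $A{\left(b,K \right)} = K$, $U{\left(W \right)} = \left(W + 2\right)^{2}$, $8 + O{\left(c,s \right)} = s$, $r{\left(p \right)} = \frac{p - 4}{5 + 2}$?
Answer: $\frac{47369798}{5361} \approx 8836.0$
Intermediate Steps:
$r{\left(p \right)} = - \frac{4}{7} + \frac{p}{7}$ ($r{\left(p \right)} = \frac{-4 + p}{7} = \left(-4 + p\right) \frac{1}{7} = - \frac{4}{7} + \frac{p}{7}$)
$O{\left(c,s \right)} = -8 + s$
$U{\left(W \right)} = \left(2 + W\right)^{2}$
$U{\left(92 \right)} + \frac{A{\left(43,O{\left(11,r{\left(4 \right)} \right)} \right)}}{-21444} = \left(2 + 92\right)^{2} + \frac{-8 + \left(- \frac{4}{7} + \frac{1}{7} \cdot 4\right)}{-21444} = 94^{2} + \left(-8 + \left(- \frac{4}{7} + \frac{4}{7}\right)\right) \left(- \frac{1}{21444}\right) = 8836 + \left(-8 + 0\right) \left(- \frac{1}{21444}\right) = 8836 - - \frac{2}{5361} = 8836 + \frac{2}{5361} = \frac{47369798}{5361}$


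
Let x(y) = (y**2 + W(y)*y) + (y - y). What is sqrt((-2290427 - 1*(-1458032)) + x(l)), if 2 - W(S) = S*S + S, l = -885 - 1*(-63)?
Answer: 3*sqrt(61619801) ≈ 23550.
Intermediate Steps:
l = -822 (l = -885 + 63 = -822)
W(S) = 2 - S - S**2 (W(S) = 2 - (S*S + S) = 2 - (S**2 + S) = 2 - (S + S**2) = 2 + (-S - S**2) = 2 - S - S**2)
x(y) = y**2 + y*(2 - y - y**2) (x(y) = (y**2 + (2 - y - y**2)*y) + (y - y) = (y**2 + y*(2 - y - y**2)) + 0 = y**2 + y*(2 - y - y**2))
sqrt((-2290427 - 1*(-1458032)) + x(l)) = sqrt((-2290427 - 1*(-1458032)) - 822*(2 - 1*(-822)**2)) = sqrt((-2290427 + 1458032) - 822*(2 - 1*675684)) = sqrt(-832395 - 822*(2 - 675684)) = sqrt(-832395 - 822*(-675682)) = sqrt(-832395 + 555410604) = sqrt(554578209) = 3*sqrt(61619801)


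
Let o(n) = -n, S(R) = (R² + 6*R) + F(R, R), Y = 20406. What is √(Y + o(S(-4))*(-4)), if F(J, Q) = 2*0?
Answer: √20374 ≈ 142.74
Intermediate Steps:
F(J, Q) = 0
S(R) = R² + 6*R (S(R) = (R² + 6*R) + 0 = R² + 6*R)
√(Y + o(S(-4))*(-4)) = √(20406 - (-4)*(6 - 4)*(-4)) = √(20406 - (-4)*2*(-4)) = √(20406 - 1*(-8)*(-4)) = √(20406 + 8*(-4)) = √(20406 - 32) = √20374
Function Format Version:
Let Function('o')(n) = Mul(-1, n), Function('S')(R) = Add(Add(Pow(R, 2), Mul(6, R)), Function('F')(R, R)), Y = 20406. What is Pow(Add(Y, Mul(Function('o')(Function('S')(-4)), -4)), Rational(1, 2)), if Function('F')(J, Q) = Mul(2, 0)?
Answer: Pow(20374, Rational(1, 2)) ≈ 142.74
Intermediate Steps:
Function('F')(J, Q) = 0
Function('S')(R) = Add(Pow(R, 2), Mul(6, R)) (Function('S')(R) = Add(Add(Pow(R, 2), Mul(6, R)), 0) = Add(Pow(R, 2), Mul(6, R)))
Pow(Add(Y, Mul(Function('o')(Function('S')(-4)), -4)), Rational(1, 2)) = Pow(Add(20406, Mul(Mul(-1, Mul(-4, Add(6, -4))), -4)), Rational(1, 2)) = Pow(Add(20406, Mul(Mul(-1, Mul(-4, 2)), -4)), Rational(1, 2)) = Pow(Add(20406, Mul(Mul(-1, -8), -4)), Rational(1, 2)) = Pow(Add(20406, Mul(8, -4)), Rational(1, 2)) = Pow(Add(20406, -32), Rational(1, 2)) = Pow(20374, Rational(1, 2))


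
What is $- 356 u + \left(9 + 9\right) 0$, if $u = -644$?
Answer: $229264$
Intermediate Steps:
$- 356 u + \left(9 + 9\right) 0 = \left(-356\right) \left(-644\right) + \left(9 + 9\right) 0 = 229264 + 18 \cdot 0 = 229264 + 0 = 229264$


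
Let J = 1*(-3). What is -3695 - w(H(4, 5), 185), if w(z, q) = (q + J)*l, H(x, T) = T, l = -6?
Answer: -2603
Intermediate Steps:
J = -3
w(z, q) = 18 - 6*q (w(z, q) = (q - 3)*(-6) = (-3 + q)*(-6) = 18 - 6*q)
-3695 - w(H(4, 5), 185) = -3695 - (18 - 6*185) = -3695 - (18 - 1110) = -3695 - 1*(-1092) = -3695 + 1092 = -2603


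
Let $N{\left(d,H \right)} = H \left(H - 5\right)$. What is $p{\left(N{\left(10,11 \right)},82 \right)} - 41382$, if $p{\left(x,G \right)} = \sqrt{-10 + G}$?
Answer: $-41382 + 6 \sqrt{2} \approx -41374.0$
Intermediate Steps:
$N{\left(d,H \right)} = H \left(-5 + H\right)$
$p{\left(N{\left(10,11 \right)},82 \right)} - 41382 = \sqrt{-10 + 82} - 41382 = \sqrt{72} - 41382 = 6 \sqrt{2} - 41382 = -41382 + 6 \sqrt{2}$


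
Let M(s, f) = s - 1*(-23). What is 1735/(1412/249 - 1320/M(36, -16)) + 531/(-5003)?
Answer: -127651184187/1227596116 ≈ -103.98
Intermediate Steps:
M(s, f) = 23 + s (M(s, f) = s + 23 = 23 + s)
1735/(1412/249 - 1320/M(36, -16)) + 531/(-5003) = 1735/(1412/249 - 1320/(23 + 36)) + 531/(-5003) = 1735/(1412*(1/249) - 1320/59) + 531*(-1/5003) = 1735/(1412/249 - 1320*1/59) - 531/5003 = 1735/(1412/249 - 1320/59) - 531/5003 = 1735/(-245372/14691) - 531/5003 = 1735*(-14691/245372) - 531/5003 = -25488885/245372 - 531/5003 = -127651184187/1227596116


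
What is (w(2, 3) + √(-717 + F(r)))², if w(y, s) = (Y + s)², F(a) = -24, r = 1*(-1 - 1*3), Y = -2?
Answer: (1 + I*√741)² ≈ -740.0 + 54.443*I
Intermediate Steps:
r = -4 (r = 1*(-1 - 3) = 1*(-4) = -4)
w(y, s) = (-2 + s)²
(w(2, 3) + √(-717 + F(r)))² = ((-2 + 3)² + √(-717 - 24))² = (1² + √(-741))² = (1 + I*√741)²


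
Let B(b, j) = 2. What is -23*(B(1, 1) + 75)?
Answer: -1771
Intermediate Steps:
-23*(B(1, 1) + 75) = -23*(2 + 75) = -23*77 = -1771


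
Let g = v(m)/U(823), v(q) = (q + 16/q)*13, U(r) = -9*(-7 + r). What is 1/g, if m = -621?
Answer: 4560624/5013541 ≈ 0.90966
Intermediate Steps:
U(r) = 63 - 9*r
v(q) = 13*q + 208/q
g = 5013541/4560624 (g = (13*(-621) + 208/(-621))/(63 - 9*823) = (-8073 + 208*(-1/621))/(63 - 7407) = (-8073 - 208/621)/(-7344) = -5013541/621*(-1/7344) = 5013541/4560624 ≈ 1.0993)
1/g = 1/(5013541/4560624) = 4560624/5013541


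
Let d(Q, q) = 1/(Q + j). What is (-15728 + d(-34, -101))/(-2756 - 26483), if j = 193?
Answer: 2500751/4649001 ≈ 0.53791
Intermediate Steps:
d(Q, q) = 1/(193 + Q) (d(Q, q) = 1/(Q + 193) = 1/(193 + Q))
(-15728 + d(-34, -101))/(-2756 - 26483) = (-15728 + 1/(193 - 34))/(-2756 - 26483) = (-15728 + 1/159)/(-29239) = (-15728 + 1/159)*(-1/29239) = -2500751/159*(-1/29239) = 2500751/4649001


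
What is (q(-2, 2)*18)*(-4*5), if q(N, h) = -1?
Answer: 360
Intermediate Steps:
(q(-2, 2)*18)*(-4*5) = (-1*18)*(-4*5) = -18*(-20) = 360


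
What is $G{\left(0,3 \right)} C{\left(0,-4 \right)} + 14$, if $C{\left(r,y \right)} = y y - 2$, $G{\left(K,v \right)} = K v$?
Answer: $14$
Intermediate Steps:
$C{\left(r,y \right)} = -2 + y^{2}$ ($C{\left(r,y \right)} = y^{2} - 2 = -2 + y^{2}$)
$G{\left(0,3 \right)} C{\left(0,-4 \right)} + 14 = 0 \cdot 3 \left(-2 + \left(-4\right)^{2}\right) + 14 = 0 \left(-2 + 16\right) + 14 = 0 \cdot 14 + 14 = 0 + 14 = 14$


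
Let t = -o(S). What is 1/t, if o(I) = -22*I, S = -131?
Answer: -1/2882 ≈ -0.00034698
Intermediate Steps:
t = -2882 (t = -(-22)*(-131) = -1*2882 = -2882)
1/t = 1/(-2882) = -1/2882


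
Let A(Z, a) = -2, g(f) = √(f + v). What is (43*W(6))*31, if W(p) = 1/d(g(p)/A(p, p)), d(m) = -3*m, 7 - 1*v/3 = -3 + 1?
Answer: 2666*√33/99 ≈ 154.70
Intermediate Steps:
v = 27 (v = 21 - 3*(-3 + 1) = 21 - 3*(-2) = 21 + 6 = 27)
g(f) = √(27 + f) (g(f) = √(f + 27) = √(27 + f))
W(p) = 2/(3*√(27 + p)) (W(p) = 1/(-3*√(27 + p)/(-2)) = 1/(-3*√(27 + p)*(-1)/2) = 1/(-(-3)*√(27 + p)/2) = 1/(3*√(27 + p)/2) = 2/(3*√(27 + p)))
(43*W(6))*31 = (43*(2/(3*√(27 + 6))))*31 = (43*(2/(3*√33)))*31 = (43*(2*(√33/33)/3))*31 = (43*(2*√33/99))*31 = (86*√33/99)*31 = 2666*√33/99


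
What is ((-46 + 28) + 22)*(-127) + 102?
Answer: -406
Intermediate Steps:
((-46 + 28) + 22)*(-127) + 102 = (-18 + 22)*(-127) + 102 = 4*(-127) + 102 = -508 + 102 = -406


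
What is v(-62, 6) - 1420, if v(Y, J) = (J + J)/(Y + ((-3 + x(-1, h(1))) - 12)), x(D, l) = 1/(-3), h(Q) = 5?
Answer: -82369/58 ≈ -1420.2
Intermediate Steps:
x(D, l) = -⅓
v(Y, J) = 2*J/(-46/3 + Y) (v(Y, J) = (J + J)/(Y + ((-3 - ⅓) - 12)) = (2*J)/(Y + (-10/3 - 12)) = (2*J)/(Y - 46/3) = (2*J)/(-46/3 + Y) = 2*J/(-46/3 + Y))
v(-62, 6) - 1420 = 6*6/(-46 + 3*(-62)) - 1420 = 6*6/(-46 - 186) - 1420 = 6*6/(-232) - 1420 = 6*6*(-1/232) - 1420 = -9/58 - 1420 = -82369/58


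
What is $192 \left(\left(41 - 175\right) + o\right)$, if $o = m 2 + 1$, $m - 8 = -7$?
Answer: $-25152$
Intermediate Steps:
$m = 1$ ($m = 8 - 7 = 1$)
$o = 3$ ($o = 1 \cdot 2 + 1 = 2 + 1 = 3$)
$192 \left(\left(41 - 175\right) + o\right) = 192 \left(\left(41 - 175\right) + 3\right) = 192 \left(-134 + 3\right) = 192 \left(-131\right) = -25152$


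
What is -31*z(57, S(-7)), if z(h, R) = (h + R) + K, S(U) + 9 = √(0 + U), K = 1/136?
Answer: -202399/136 - 31*I*√7 ≈ -1488.2 - 82.018*I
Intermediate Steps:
K = 1/136 ≈ 0.0073529
S(U) = -9 + √U (S(U) = -9 + √(0 + U) = -9 + √U)
z(h, R) = 1/136 + R + h (z(h, R) = (h + R) + 1/136 = (R + h) + 1/136 = 1/136 + R + h)
-31*z(57, S(-7)) = -31*(1/136 + (-9 + √(-7)) + 57) = -31*(1/136 + (-9 + I*√7) + 57) = -31*(6529/136 + I*√7) = -202399/136 - 31*I*√7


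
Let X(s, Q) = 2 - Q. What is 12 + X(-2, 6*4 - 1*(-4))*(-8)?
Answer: 220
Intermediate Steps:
12 + X(-2, 6*4 - 1*(-4))*(-8) = 12 + (2 - (6*4 - 1*(-4)))*(-8) = 12 + (2 - (24 + 4))*(-8) = 12 + (2 - 1*28)*(-8) = 12 + (2 - 28)*(-8) = 12 - 26*(-8) = 12 + 208 = 220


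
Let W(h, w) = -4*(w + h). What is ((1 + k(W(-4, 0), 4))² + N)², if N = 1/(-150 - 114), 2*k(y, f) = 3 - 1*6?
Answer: 4225/69696 ≈ 0.060620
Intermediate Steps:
W(h, w) = -4*h - 4*w (W(h, w) = -4*(h + w) = -4*h - 4*w)
k(y, f) = -3/2 (k(y, f) = (3 - 1*6)/2 = (3 - 6)/2 = (½)*(-3) = -3/2)
N = -1/264 (N = 1/(-264) = -1/264 ≈ -0.0037879)
((1 + k(W(-4, 0), 4))² + N)² = ((1 - 3/2)² - 1/264)² = ((-½)² - 1/264)² = (¼ - 1/264)² = (65/264)² = 4225/69696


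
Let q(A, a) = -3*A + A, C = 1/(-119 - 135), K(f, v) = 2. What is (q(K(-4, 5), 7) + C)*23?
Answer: -23391/254 ≈ -92.091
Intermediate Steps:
C = -1/254 (C = 1/(-254) = -1/254 ≈ -0.0039370)
q(A, a) = -2*A
(q(K(-4, 5), 7) + C)*23 = (-2*2 - 1/254)*23 = (-4 - 1/254)*23 = -1017/254*23 = -23391/254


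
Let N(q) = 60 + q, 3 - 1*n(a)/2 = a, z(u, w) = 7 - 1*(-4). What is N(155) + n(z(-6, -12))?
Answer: 199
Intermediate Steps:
z(u, w) = 11 (z(u, w) = 7 + 4 = 11)
n(a) = 6 - 2*a
N(155) + n(z(-6, -12)) = (60 + 155) + (6 - 2*11) = 215 + (6 - 22) = 215 - 16 = 199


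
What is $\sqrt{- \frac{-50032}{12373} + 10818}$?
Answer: $\frac{\sqrt{1656758879458}}{12373} \approx 104.03$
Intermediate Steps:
$\sqrt{- \frac{-50032}{12373} + 10818} = \sqrt{\left(-1\right) \left(- \frac{50032}{12373}\right) + 10818} = \sqrt{\frac{50032}{12373} + 10818} = \sqrt{\frac{133901146}{12373}} = \frac{\sqrt{1656758879458}}{12373}$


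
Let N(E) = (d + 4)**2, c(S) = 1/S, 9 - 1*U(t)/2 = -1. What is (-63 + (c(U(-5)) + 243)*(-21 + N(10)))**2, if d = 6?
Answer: 146504452081/400 ≈ 3.6626e+8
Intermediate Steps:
U(t) = 20 (U(t) = 18 - 2*(-1) = 18 + 2 = 20)
N(E) = 100 (N(E) = (6 + 4)**2 = 10**2 = 100)
(-63 + (c(U(-5)) + 243)*(-21 + N(10)))**2 = (-63 + (1/20 + 243)*(-21 + 100))**2 = (-63 + (1/20 + 243)*79)**2 = (-63 + (4861/20)*79)**2 = (-63 + 384019/20)**2 = (382759/20)**2 = 146504452081/400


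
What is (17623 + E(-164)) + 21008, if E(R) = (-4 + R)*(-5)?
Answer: 39471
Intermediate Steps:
E(R) = 20 - 5*R
(17623 + E(-164)) + 21008 = (17623 + (20 - 5*(-164))) + 21008 = (17623 + (20 + 820)) + 21008 = (17623 + 840) + 21008 = 18463 + 21008 = 39471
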